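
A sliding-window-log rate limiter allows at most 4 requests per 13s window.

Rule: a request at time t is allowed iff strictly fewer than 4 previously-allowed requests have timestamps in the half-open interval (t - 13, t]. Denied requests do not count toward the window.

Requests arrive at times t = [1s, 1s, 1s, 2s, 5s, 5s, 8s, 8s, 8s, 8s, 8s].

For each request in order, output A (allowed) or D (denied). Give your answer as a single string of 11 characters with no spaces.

Tracking allowed requests in the window:
  req#1 t=1s: ALLOW
  req#2 t=1s: ALLOW
  req#3 t=1s: ALLOW
  req#4 t=2s: ALLOW
  req#5 t=5s: DENY
  req#6 t=5s: DENY
  req#7 t=8s: DENY
  req#8 t=8s: DENY
  req#9 t=8s: DENY
  req#10 t=8s: DENY
  req#11 t=8s: DENY

Answer: AAAADDDDDDD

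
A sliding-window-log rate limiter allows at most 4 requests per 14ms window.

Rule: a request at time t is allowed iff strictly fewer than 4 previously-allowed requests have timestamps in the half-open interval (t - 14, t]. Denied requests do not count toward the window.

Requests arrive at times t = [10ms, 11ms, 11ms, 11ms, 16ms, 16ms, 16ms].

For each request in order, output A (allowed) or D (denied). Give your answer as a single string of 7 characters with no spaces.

Tracking allowed requests in the window:
  req#1 t=10ms: ALLOW
  req#2 t=11ms: ALLOW
  req#3 t=11ms: ALLOW
  req#4 t=11ms: ALLOW
  req#5 t=16ms: DENY
  req#6 t=16ms: DENY
  req#7 t=16ms: DENY

Answer: AAAADDD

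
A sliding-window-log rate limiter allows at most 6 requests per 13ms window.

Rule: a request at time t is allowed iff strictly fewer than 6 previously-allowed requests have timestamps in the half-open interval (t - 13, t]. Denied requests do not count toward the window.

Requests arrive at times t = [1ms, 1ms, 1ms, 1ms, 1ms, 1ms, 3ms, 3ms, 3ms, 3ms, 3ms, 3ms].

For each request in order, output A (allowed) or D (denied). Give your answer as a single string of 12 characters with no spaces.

Answer: AAAAAADDDDDD

Derivation:
Tracking allowed requests in the window:
  req#1 t=1ms: ALLOW
  req#2 t=1ms: ALLOW
  req#3 t=1ms: ALLOW
  req#4 t=1ms: ALLOW
  req#5 t=1ms: ALLOW
  req#6 t=1ms: ALLOW
  req#7 t=3ms: DENY
  req#8 t=3ms: DENY
  req#9 t=3ms: DENY
  req#10 t=3ms: DENY
  req#11 t=3ms: DENY
  req#12 t=3ms: DENY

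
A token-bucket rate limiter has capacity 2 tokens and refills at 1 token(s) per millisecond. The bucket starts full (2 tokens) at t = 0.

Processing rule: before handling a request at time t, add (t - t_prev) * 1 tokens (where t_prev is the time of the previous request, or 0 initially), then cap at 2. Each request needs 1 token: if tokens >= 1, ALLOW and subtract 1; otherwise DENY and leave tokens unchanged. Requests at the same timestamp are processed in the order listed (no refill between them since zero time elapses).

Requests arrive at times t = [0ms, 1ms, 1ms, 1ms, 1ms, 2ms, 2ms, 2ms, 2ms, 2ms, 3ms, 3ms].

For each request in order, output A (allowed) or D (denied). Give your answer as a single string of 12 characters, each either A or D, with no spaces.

Simulating step by step:
  req#1 t=0ms: ALLOW
  req#2 t=1ms: ALLOW
  req#3 t=1ms: ALLOW
  req#4 t=1ms: DENY
  req#5 t=1ms: DENY
  req#6 t=2ms: ALLOW
  req#7 t=2ms: DENY
  req#8 t=2ms: DENY
  req#9 t=2ms: DENY
  req#10 t=2ms: DENY
  req#11 t=3ms: ALLOW
  req#12 t=3ms: DENY

Answer: AAADDADDDDAD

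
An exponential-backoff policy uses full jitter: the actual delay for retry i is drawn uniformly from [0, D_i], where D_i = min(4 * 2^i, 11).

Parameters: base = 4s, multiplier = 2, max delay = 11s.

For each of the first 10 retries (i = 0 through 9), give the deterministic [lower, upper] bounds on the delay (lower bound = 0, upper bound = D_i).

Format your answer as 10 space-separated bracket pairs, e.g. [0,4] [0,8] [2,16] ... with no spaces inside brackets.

Answer: [0,4] [0,8] [0,11] [0,11] [0,11] [0,11] [0,11] [0,11] [0,11] [0,11]

Derivation:
Computing bounds per retry:
  i=0: D_i=min(4*2^0,11)=4, bounds=[0,4]
  i=1: D_i=min(4*2^1,11)=8, bounds=[0,8]
  i=2: D_i=min(4*2^2,11)=11, bounds=[0,11]
  i=3: D_i=min(4*2^3,11)=11, bounds=[0,11]
  i=4: D_i=min(4*2^4,11)=11, bounds=[0,11]
  i=5: D_i=min(4*2^5,11)=11, bounds=[0,11]
  i=6: D_i=min(4*2^6,11)=11, bounds=[0,11]
  i=7: D_i=min(4*2^7,11)=11, bounds=[0,11]
  i=8: D_i=min(4*2^8,11)=11, bounds=[0,11]
  i=9: D_i=min(4*2^9,11)=11, bounds=[0,11]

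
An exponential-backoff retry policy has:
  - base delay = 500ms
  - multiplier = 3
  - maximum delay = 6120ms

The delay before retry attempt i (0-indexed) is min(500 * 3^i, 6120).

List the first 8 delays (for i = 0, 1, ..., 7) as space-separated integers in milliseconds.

Computing each delay:
  i=0: min(500*3^0, 6120) = 500
  i=1: min(500*3^1, 6120) = 1500
  i=2: min(500*3^2, 6120) = 4500
  i=3: min(500*3^3, 6120) = 6120
  i=4: min(500*3^4, 6120) = 6120
  i=5: min(500*3^5, 6120) = 6120
  i=6: min(500*3^6, 6120) = 6120
  i=7: min(500*3^7, 6120) = 6120

Answer: 500 1500 4500 6120 6120 6120 6120 6120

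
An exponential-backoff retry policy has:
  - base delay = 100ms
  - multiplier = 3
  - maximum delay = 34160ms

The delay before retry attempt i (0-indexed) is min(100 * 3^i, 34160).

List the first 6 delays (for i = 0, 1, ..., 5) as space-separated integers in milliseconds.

Computing each delay:
  i=0: min(100*3^0, 34160) = 100
  i=1: min(100*3^1, 34160) = 300
  i=2: min(100*3^2, 34160) = 900
  i=3: min(100*3^3, 34160) = 2700
  i=4: min(100*3^4, 34160) = 8100
  i=5: min(100*3^5, 34160) = 24300

Answer: 100 300 900 2700 8100 24300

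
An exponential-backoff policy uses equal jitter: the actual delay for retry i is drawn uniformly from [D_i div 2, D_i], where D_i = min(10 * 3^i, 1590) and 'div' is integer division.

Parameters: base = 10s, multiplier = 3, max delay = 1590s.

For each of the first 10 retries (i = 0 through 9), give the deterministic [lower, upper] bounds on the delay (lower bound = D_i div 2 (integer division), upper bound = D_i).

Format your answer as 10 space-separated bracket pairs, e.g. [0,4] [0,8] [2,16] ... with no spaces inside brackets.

Computing bounds per retry:
  i=0: D_i=min(10*3^0,1590)=10, bounds=[5,10]
  i=1: D_i=min(10*3^1,1590)=30, bounds=[15,30]
  i=2: D_i=min(10*3^2,1590)=90, bounds=[45,90]
  i=3: D_i=min(10*3^3,1590)=270, bounds=[135,270]
  i=4: D_i=min(10*3^4,1590)=810, bounds=[405,810]
  i=5: D_i=min(10*3^5,1590)=1590, bounds=[795,1590]
  i=6: D_i=min(10*3^6,1590)=1590, bounds=[795,1590]
  i=7: D_i=min(10*3^7,1590)=1590, bounds=[795,1590]
  i=8: D_i=min(10*3^8,1590)=1590, bounds=[795,1590]
  i=9: D_i=min(10*3^9,1590)=1590, bounds=[795,1590]

Answer: [5,10] [15,30] [45,90] [135,270] [405,810] [795,1590] [795,1590] [795,1590] [795,1590] [795,1590]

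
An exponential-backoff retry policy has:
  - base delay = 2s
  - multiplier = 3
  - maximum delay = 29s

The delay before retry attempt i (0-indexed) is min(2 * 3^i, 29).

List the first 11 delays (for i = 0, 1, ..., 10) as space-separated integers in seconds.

Computing each delay:
  i=0: min(2*3^0, 29) = 2
  i=1: min(2*3^1, 29) = 6
  i=2: min(2*3^2, 29) = 18
  i=3: min(2*3^3, 29) = 29
  i=4: min(2*3^4, 29) = 29
  i=5: min(2*3^5, 29) = 29
  i=6: min(2*3^6, 29) = 29
  i=7: min(2*3^7, 29) = 29
  i=8: min(2*3^8, 29) = 29
  i=9: min(2*3^9, 29) = 29
  i=10: min(2*3^10, 29) = 29

Answer: 2 6 18 29 29 29 29 29 29 29 29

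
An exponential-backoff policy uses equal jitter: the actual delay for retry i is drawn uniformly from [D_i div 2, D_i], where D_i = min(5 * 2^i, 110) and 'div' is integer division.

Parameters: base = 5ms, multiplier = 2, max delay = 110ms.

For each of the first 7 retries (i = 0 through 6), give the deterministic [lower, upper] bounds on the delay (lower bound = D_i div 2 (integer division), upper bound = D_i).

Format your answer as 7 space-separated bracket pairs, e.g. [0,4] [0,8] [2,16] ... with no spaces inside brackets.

Computing bounds per retry:
  i=0: D_i=min(5*2^0,110)=5, bounds=[2,5]
  i=1: D_i=min(5*2^1,110)=10, bounds=[5,10]
  i=2: D_i=min(5*2^2,110)=20, bounds=[10,20]
  i=3: D_i=min(5*2^3,110)=40, bounds=[20,40]
  i=4: D_i=min(5*2^4,110)=80, bounds=[40,80]
  i=5: D_i=min(5*2^5,110)=110, bounds=[55,110]
  i=6: D_i=min(5*2^6,110)=110, bounds=[55,110]

Answer: [2,5] [5,10] [10,20] [20,40] [40,80] [55,110] [55,110]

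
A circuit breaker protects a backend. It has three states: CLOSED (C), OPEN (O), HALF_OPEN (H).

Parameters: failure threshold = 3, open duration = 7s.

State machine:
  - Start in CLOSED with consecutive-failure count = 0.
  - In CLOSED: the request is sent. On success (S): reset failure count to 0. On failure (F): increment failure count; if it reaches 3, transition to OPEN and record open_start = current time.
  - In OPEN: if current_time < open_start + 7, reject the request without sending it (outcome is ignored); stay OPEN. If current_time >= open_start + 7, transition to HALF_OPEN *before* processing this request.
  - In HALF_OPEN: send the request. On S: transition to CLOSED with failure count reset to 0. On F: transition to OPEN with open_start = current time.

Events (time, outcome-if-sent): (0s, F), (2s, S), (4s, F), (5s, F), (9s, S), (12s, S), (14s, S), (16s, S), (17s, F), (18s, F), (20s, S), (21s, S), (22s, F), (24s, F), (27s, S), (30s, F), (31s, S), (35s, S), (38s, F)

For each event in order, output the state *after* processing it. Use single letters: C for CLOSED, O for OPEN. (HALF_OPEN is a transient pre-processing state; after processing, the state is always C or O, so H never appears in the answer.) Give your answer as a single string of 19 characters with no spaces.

Answer: CCCCCCCCCCCCCCCCCCC

Derivation:
State after each event:
  event#1 t=0s outcome=F: state=CLOSED
  event#2 t=2s outcome=S: state=CLOSED
  event#3 t=4s outcome=F: state=CLOSED
  event#4 t=5s outcome=F: state=CLOSED
  event#5 t=9s outcome=S: state=CLOSED
  event#6 t=12s outcome=S: state=CLOSED
  event#7 t=14s outcome=S: state=CLOSED
  event#8 t=16s outcome=S: state=CLOSED
  event#9 t=17s outcome=F: state=CLOSED
  event#10 t=18s outcome=F: state=CLOSED
  event#11 t=20s outcome=S: state=CLOSED
  event#12 t=21s outcome=S: state=CLOSED
  event#13 t=22s outcome=F: state=CLOSED
  event#14 t=24s outcome=F: state=CLOSED
  event#15 t=27s outcome=S: state=CLOSED
  event#16 t=30s outcome=F: state=CLOSED
  event#17 t=31s outcome=S: state=CLOSED
  event#18 t=35s outcome=S: state=CLOSED
  event#19 t=38s outcome=F: state=CLOSED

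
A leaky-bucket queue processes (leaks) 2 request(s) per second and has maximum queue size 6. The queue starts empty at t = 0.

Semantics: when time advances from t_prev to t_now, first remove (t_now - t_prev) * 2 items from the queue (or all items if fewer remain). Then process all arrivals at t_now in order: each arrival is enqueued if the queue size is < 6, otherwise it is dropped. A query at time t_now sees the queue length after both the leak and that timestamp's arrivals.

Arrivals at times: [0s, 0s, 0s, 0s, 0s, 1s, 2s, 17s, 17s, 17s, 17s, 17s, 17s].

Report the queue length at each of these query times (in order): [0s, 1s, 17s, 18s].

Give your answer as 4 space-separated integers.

Answer: 5 4 6 4

Derivation:
Queue lengths at query times:
  query t=0s: backlog = 5
  query t=1s: backlog = 4
  query t=17s: backlog = 6
  query t=18s: backlog = 4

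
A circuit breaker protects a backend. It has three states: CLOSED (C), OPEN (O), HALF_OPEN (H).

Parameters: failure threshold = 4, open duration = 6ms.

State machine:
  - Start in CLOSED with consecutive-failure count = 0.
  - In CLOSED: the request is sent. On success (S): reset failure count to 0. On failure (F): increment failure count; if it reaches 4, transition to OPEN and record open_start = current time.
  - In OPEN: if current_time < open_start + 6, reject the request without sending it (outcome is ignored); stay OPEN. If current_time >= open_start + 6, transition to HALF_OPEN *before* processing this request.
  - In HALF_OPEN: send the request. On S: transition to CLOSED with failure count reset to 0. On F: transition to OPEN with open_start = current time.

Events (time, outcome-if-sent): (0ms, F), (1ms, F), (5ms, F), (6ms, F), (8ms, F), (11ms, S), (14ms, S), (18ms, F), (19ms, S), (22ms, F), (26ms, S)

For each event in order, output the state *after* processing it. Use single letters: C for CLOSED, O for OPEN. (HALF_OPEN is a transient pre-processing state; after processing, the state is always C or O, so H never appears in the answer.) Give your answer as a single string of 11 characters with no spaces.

Answer: CCCOOOCCCCC

Derivation:
State after each event:
  event#1 t=0ms outcome=F: state=CLOSED
  event#2 t=1ms outcome=F: state=CLOSED
  event#3 t=5ms outcome=F: state=CLOSED
  event#4 t=6ms outcome=F: state=OPEN
  event#5 t=8ms outcome=F: state=OPEN
  event#6 t=11ms outcome=S: state=OPEN
  event#7 t=14ms outcome=S: state=CLOSED
  event#8 t=18ms outcome=F: state=CLOSED
  event#9 t=19ms outcome=S: state=CLOSED
  event#10 t=22ms outcome=F: state=CLOSED
  event#11 t=26ms outcome=S: state=CLOSED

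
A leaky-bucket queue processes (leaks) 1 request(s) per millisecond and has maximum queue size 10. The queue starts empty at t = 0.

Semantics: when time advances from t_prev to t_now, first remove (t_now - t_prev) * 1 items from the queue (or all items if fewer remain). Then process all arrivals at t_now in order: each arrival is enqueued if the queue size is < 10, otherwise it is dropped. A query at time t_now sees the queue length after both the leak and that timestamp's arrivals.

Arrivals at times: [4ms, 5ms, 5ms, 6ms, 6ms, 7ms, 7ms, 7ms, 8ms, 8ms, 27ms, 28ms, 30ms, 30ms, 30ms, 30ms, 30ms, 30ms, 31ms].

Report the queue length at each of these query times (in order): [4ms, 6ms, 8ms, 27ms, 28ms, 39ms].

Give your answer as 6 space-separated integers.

Queue lengths at query times:
  query t=4ms: backlog = 1
  query t=6ms: backlog = 3
  query t=8ms: backlog = 6
  query t=27ms: backlog = 1
  query t=28ms: backlog = 1
  query t=39ms: backlog = 0

Answer: 1 3 6 1 1 0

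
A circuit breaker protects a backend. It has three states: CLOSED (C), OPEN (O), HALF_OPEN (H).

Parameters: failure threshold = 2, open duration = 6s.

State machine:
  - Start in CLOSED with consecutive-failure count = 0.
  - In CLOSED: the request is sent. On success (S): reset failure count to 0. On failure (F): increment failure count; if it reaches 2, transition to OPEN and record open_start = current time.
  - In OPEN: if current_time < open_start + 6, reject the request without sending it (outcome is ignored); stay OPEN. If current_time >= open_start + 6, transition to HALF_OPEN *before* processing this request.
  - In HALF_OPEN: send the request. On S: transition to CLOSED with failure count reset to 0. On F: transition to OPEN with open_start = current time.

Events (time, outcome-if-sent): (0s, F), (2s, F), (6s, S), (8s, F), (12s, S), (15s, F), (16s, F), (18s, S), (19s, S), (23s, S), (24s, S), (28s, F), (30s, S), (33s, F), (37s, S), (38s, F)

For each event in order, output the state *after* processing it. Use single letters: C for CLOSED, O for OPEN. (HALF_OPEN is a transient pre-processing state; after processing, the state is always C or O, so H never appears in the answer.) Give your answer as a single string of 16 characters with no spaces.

Answer: COOOOOOOOCCCCCCC

Derivation:
State after each event:
  event#1 t=0s outcome=F: state=CLOSED
  event#2 t=2s outcome=F: state=OPEN
  event#3 t=6s outcome=S: state=OPEN
  event#4 t=8s outcome=F: state=OPEN
  event#5 t=12s outcome=S: state=OPEN
  event#6 t=15s outcome=F: state=OPEN
  event#7 t=16s outcome=F: state=OPEN
  event#8 t=18s outcome=S: state=OPEN
  event#9 t=19s outcome=S: state=OPEN
  event#10 t=23s outcome=S: state=CLOSED
  event#11 t=24s outcome=S: state=CLOSED
  event#12 t=28s outcome=F: state=CLOSED
  event#13 t=30s outcome=S: state=CLOSED
  event#14 t=33s outcome=F: state=CLOSED
  event#15 t=37s outcome=S: state=CLOSED
  event#16 t=38s outcome=F: state=CLOSED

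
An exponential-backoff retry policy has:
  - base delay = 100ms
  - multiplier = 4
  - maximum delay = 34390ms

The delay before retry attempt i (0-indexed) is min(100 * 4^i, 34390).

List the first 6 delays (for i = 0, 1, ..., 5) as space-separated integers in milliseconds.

Computing each delay:
  i=0: min(100*4^0, 34390) = 100
  i=1: min(100*4^1, 34390) = 400
  i=2: min(100*4^2, 34390) = 1600
  i=3: min(100*4^3, 34390) = 6400
  i=4: min(100*4^4, 34390) = 25600
  i=5: min(100*4^5, 34390) = 34390

Answer: 100 400 1600 6400 25600 34390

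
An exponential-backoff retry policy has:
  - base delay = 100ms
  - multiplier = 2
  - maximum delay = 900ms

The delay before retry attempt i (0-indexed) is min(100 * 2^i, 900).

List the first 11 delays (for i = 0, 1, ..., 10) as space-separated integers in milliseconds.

Answer: 100 200 400 800 900 900 900 900 900 900 900

Derivation:
Computing each delay:
  i=0: min(100*2^0, 900) = 100
  i=1: min(100*2^1, 900) = 200
  i=2: min(100*2^2, 900) = 400
  i=3: min(100*2^3, 900) = 800
  i=4: min(100*2^4, 900) = 900
  i=5: min(100*2^5, 900) = 900
  i=6: min(100*2^6, 900) = 900
  i=7: min(100*2^7, 900) = 900
  i=8: min(100*2^8, 900) = 900
  i=9: min(100*2^9, 900) = 900
  i=10: min(100*2^10, 900) = 900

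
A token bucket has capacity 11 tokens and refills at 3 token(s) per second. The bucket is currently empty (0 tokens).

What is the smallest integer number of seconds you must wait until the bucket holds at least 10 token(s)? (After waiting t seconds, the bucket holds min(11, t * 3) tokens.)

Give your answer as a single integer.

Need t * 3 >= 10, so t >= 10/3.
Smallest integer t = ceil(10/3) = 4.

Answer: 4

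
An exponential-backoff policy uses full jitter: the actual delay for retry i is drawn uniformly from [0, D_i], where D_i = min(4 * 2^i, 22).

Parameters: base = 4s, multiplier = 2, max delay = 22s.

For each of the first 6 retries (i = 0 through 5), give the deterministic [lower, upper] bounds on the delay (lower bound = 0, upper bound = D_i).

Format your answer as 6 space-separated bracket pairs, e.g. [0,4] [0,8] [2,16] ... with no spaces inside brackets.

Answer: [0,4] [0,8] [0,16] [0,22] [0,22] [0,22]

Derivation:
Computing bounds per retry:
  i=0: D_i=min(4*2^0,22)=4, bounds=[0,4]
  i=1: D_i=min(4*2^1,22)=8, bounds=[0,8]
  i=2: D_i=min(4*2^2,22)=16, bounds=[0,16]
  i=3: D_i=min(4*2^3,22)=22, bounds=[0,22]
  i=4: D_i=min(4*2^4,22)=22, bounds=[0,22]
  i=5: D_i=min(4*2^5,22)=22, bounds=[0,22]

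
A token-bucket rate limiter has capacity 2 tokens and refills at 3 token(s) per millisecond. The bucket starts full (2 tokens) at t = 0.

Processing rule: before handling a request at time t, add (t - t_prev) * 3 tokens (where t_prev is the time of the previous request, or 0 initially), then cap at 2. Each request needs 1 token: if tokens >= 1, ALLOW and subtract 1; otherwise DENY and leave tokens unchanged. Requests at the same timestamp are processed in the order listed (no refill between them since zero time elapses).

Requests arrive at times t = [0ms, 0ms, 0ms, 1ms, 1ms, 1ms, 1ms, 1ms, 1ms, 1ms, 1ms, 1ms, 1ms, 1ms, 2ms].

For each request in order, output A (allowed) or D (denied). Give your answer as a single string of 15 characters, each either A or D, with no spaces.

Answer: AADAADDDDDDDDDA

Derivation:
Simulating step by step:
  req#1 t=0ms: ALLOW
  req#2 t=0ms: ALLOW
  req#3 t=0ms: DENY
  req#4 t=1ms: ALLOW
  req#5 t=1ms: ALLOW
  req#6 t=1ms: DENY
  req#7 t=1ms: DENY
  req#8 t=1ms: DENY
  req#9 t=1ms: DENY
  req#10 t=1ms: DENY
  req#11 t=1ms: DENY
  req#12 t=1ms: DENY
  req#13 t=1ms: DENY
  req#14 t=1ms: DENY
  req#15 t=2ms: ALLOW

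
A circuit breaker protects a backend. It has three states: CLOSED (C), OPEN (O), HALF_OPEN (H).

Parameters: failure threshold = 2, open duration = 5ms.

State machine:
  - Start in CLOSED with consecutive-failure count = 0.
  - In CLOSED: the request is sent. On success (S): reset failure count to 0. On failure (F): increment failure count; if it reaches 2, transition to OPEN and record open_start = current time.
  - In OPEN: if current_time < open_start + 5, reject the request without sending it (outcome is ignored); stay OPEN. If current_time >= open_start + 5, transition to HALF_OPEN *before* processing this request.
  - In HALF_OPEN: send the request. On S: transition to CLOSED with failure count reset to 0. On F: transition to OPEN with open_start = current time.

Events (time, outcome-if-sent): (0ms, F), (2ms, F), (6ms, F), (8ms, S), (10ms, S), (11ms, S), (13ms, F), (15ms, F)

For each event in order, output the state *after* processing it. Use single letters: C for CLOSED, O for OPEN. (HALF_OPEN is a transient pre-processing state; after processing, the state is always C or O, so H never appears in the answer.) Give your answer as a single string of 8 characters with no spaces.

State after each event:
  event#1 t=0ms outcome=F: state=CLOSED
  event#2 t=2ms outcome=F: state=OPEN
  event#3 t=6ms outcome=F: state=OPEN
  event#4 t=8ms outcome=S: state=CLOSED
  event#5 t=10ms outcome=S: state=CLOSED
  event#6 t=11ms outcome=S: state=CLOSED
  event#7 t=13ms outcome=F: state=CLOSED
  event#8 t=15ms outcome=F: state=OPEN

Answer: COOCCCCO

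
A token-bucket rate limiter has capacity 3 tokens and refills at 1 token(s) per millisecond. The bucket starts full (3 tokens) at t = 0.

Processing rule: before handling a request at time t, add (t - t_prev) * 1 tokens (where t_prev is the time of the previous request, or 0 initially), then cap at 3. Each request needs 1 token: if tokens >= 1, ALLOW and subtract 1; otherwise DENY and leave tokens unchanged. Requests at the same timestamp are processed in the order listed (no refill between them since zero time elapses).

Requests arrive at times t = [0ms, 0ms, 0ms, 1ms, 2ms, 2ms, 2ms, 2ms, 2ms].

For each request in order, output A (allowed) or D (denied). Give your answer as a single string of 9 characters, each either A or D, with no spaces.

Simulating step by step:
  req#1 t=0ms: ALLOW
  req#2 t=0ms: ALLOW
  req#3 t=0ms: ALLOW
  req#4 t=1ms: ALLOW
  req#5 t=2ms: ALLOW
  req#6 t=2ms: DENY
  req#7 t=2ms: DENY
  req#8 t=2ms: DENY
  req#9 t=2ms: DENY

Answer: AAAAADDDD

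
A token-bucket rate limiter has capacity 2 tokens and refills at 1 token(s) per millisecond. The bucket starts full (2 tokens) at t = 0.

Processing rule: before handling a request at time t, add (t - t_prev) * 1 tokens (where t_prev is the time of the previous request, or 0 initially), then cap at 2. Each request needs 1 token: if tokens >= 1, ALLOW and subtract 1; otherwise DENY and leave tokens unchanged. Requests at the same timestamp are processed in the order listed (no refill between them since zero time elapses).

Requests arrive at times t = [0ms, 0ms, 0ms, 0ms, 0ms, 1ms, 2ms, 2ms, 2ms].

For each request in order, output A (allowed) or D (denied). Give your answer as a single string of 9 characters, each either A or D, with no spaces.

Simulating step by step:
  req#1 t=0ms: ALLOW
  req#2 t=0ms: ALLOW
  req#3 t=0ms: DENY
  req#4 t=0ms: DENY
  req#5 t=0ms: DENY
  req#6 t=1ms: ALLOW
  req#7 t=2ms: ALLOW
  req#8 t=2ms: DENY
  req#9 t=2ms: DENY

Answer: AADDDAADD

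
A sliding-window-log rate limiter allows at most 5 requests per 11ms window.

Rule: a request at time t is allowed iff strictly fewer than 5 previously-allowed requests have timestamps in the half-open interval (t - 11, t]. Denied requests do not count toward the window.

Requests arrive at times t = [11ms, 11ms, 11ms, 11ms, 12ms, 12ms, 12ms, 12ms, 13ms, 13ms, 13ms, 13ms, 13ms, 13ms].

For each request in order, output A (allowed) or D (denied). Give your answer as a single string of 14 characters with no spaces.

Tracking allowed requests in the window:
  req#1 t=11ms: ALLOW
  req#2 t=11ms: ALLOW
  req#3 t=11ms: ALLOW
  req#4 t=11ms: ALLOW
  req#5 t=12ms: ALLOW
  req#6 t=12ms: DENY
  req#7 t=12ms: DENY
  req#8 t=12ms: DENY
  req#9 t=13ms: DENY
  req#10 t=13ms: DENY
  req#11 t=13ms: DENY
  req#12 t=13ms: DENY
  req#13 t=13ms: DENY
  req#14 t=13ms: DENY

Answer: AAAAADDDDDDDDD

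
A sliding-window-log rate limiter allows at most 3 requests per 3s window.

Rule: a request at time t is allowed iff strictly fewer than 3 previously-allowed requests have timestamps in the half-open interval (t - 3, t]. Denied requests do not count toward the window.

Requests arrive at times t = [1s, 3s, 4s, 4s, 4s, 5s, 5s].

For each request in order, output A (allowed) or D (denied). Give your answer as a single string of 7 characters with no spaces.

Tracking allowed requests in the window:
  req#1 t=1s: ALLOW
  req#2 t=3s: ALLOW
  req#3 t=4s: ALLOW
  req#4 t=4s: ALLOW
  req#5 t=4s: DENY
  req#6 t=5s: DENY
  req#7 t=5s: DENY

Answer: AAAADDD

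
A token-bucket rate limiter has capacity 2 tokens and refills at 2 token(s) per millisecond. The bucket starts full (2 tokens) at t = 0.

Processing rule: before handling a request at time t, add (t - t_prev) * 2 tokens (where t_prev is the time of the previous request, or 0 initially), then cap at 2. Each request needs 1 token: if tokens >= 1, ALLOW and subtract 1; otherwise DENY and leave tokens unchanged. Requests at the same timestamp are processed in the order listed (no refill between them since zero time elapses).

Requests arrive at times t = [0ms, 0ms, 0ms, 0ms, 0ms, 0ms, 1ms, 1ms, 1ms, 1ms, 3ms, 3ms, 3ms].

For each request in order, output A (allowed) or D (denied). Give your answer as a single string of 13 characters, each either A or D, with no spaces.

Simulating step by step:
  req#1 t=0ms: ALLOW
  req#2 t=0ms: ALLOW
  req#3 t=0ms: DENY
  req#4 t=0ms: DENY
  req#5 t=0ms: DENY
  req#6 t=0ms: DENY
  req#7 t=1ms: ALLOW
  req#8 t=1ms: ALLOW
  req#9 t=1ms: DENY
  req#10 t=1ms: DENY
  req#11 t=3ms: ALLOW
  req#12 t=3ms: ALLOW
  req#13 t=3ms: DENY

Answer: AADDDDAADDAAD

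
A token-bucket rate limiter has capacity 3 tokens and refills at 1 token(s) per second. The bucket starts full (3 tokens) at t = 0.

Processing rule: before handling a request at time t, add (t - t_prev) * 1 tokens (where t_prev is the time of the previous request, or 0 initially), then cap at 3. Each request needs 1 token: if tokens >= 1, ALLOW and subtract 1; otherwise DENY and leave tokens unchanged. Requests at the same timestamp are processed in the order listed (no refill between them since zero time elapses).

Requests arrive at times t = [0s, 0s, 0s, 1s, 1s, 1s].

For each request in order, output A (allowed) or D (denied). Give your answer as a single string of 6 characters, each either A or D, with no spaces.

Answer: AAAADD

Derivation:
Simulating step by step:
  req#1 t=0s: ALLOW
  req#2 t=0s: ALLOW
  req#3 t=0s: ALLOW
  req#4 t=1s: ALLOW
  req#5 t=1s: DENY
  req#6 t=1s: DENY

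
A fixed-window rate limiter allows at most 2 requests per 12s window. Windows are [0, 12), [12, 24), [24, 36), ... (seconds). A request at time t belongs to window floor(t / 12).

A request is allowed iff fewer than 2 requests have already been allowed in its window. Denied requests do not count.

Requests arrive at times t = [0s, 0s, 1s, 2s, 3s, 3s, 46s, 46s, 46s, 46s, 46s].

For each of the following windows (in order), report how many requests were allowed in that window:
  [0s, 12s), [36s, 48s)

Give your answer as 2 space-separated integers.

Answer: 2 2

Derivation:
Processing requests:
  req#1 t=0s (window 0): ALLOW
  req#2 t=0s (window 0): ALLOW
  req#3 t=1s (window 0): DENY
  req#4 t=2s (window 0): DENY
  req#5 t=3s (window 0): DENY
  req#6 t=3s (window 0): DENY
  req#7 t=46s (window 3): ALLOW
  req#8 t=46s (window 3): ALLOW
  req#9 t=46s (window 3): DENY
  req#10 t=46s (window 3): DENY
  req#11 t=46s (window 3): DENY

Allowed counts by window: 2 2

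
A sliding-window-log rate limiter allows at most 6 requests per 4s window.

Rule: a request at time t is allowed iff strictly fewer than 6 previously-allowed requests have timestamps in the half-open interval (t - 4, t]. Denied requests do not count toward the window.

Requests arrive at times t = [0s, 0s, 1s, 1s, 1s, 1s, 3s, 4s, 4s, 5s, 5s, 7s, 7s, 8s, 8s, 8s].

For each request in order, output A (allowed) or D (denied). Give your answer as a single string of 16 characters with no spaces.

Answer: AAAAAADAAAAAAAAD

Derivation:
Tracking allowed requests in the window:
  req#1 t=0s: ALLOW
  req#2 t=0s: ALLOW
  req#3 t=1s: ALLOW
  req#4 t=1s: ALLOW
  req#5 t=1s: ALLOW
  req#6 t=1s: ALLOW
  req#7 t=3s: DENY
  req#8 t=4s: ALLOW
  req#9 t=4s: ALLOW
  req#10 t=5s: ALLOW
  req#11 t=5s: ALLOW
  req#12 t=7s: ALLOW
  req#13 t=7s: ALLOW
  req#14 t=8s: ALLOW
  req#15 t=8s: ALLOW
  req#16 t=8s: DENY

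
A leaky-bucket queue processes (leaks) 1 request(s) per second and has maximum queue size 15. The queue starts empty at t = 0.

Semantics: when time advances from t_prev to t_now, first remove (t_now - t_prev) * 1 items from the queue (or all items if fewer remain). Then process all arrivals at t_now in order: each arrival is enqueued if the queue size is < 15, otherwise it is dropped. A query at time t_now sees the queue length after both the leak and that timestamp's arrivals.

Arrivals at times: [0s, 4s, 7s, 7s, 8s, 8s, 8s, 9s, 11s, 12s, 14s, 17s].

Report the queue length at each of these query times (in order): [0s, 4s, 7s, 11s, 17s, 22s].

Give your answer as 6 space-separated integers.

Queue lengths at query times:
  query t=0s: backlog = 1
  query t=4s: backlog = 1
  query t=7s: backlog = 2
  query t=11s: backlog = 3
  query t=17s: backlog = 1
  query t=22s: backlog = 0

Answer: 1 1 2 3 1 0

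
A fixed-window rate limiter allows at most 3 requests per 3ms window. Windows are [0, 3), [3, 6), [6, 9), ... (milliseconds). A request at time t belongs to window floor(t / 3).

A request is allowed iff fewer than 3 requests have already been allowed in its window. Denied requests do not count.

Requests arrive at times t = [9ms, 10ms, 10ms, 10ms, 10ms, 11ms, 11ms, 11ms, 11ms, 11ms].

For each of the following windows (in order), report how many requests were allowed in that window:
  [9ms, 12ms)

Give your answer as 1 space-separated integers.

Answer: 3

Derivation:
Processing requests:
  req#1 t=9ms (window 3): ALLOW
  req#2 t=10ms (window 3): ALLOW
  req#3 t=10ms (window 3): ALLOW
  req#4 t=10ms (window 3): DENY
  req#5 t=10ms (window 3): DENY
  req#6 t=11ms (window 3): DENY
  req#7 t=11ms (window 3): DENY
  req#8 t=11ms (window 3): DENY
  req#9 t=11ms (window 3): DENY
  req#10 t=11ms (window 3): DENY

Allowed counts by window: 3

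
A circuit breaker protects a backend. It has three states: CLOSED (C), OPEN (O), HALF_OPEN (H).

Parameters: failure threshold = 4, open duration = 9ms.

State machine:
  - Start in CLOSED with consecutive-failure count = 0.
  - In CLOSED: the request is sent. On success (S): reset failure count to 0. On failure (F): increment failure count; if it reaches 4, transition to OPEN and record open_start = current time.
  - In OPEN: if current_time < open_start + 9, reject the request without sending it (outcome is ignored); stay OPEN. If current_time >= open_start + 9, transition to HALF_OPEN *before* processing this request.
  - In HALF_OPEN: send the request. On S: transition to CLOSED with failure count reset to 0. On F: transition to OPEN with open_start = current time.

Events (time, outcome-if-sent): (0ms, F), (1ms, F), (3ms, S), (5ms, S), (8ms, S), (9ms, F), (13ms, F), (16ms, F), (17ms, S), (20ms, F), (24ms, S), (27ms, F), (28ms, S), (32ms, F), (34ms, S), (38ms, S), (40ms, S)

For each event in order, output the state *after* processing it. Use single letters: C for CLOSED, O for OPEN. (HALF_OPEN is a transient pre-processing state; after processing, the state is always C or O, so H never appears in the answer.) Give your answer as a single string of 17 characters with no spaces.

Answer: CCCCCCCCCCCCCCCCC

Derivation:
State after each event:
  event#1 t=0ms outcome=F: state=CLOSED
  event#2 t=1ms outcome=F: state=CLOSED
  event#3 t=3ms outcome=S: state=CLOSED
  event#4 t=5ms outcome=S: state=CLOSED
  event#5 t=8ms outcome=S: state=CLOSED
  event#6 t=9ms outcome=F: state=CLOSED
  event#7 t=13ms outcome=F: state=CLOSED
  event#8 t=16ms outcome=F: state=CLOSED
  event#9 t=17ms outcome=S: state=CLOSED
  event#10 t=20ms outcome=F: state=CLOSED
  event#11 t=24ms outcome=S: state=CLOSED
  event#12 t=27ms outcome=F: state=CLOSED
  event#13 t=28ms outcome=S: state=CLOSED
  event#14 t=32ms outcome=F: state=CLOSED
  event#15 t=34ms outcome=S: state=CLOSED
  event#16 t=38ms outcome=S: state=CLOSED
  event#17 t=40ms outcome=S: state=CLOSED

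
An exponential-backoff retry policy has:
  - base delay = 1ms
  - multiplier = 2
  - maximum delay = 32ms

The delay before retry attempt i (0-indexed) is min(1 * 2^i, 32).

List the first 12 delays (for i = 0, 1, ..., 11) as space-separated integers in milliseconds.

Answer: 1 2 4 8 16 32 32 32 32 32 32 32

Derivation:
Computing each delay:
  i=0: min(1*2^0, 32) = 1
  i=1: min(1*2^1, 32) = 2
  i=2: min(1*2^2, 32) = 4
  i=3: min(1*2^3, 32) = 8
  i=4: min(1*2^4, 32) = 16
  i=5: min(1*2^5, 32) = 32
  i=6: min(1*2^6, 32) = 32
  i=7: min(1*2^7, 32) = 32
  i=8: min(1*2^8, 32) = 32
  i=9: min(1*2^9, 32) = 32
  i=10: min(1*2^10, 32) = 32
  i=11: min(1*2^11, 32) = 32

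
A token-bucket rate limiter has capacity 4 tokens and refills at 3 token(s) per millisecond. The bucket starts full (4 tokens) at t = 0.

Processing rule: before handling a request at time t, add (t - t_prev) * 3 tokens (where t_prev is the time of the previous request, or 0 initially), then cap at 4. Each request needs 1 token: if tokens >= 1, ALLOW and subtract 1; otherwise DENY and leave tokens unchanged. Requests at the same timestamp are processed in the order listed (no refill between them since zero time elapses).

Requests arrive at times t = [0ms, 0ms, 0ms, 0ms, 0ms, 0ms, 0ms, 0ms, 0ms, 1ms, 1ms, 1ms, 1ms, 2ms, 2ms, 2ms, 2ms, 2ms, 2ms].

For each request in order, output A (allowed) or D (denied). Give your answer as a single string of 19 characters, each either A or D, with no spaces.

Simulating step by step:
  req#1 t=0ms: ALLOW
  req#2 t=0ms: ALLOW
  req#3 t=0ms: ALLOW
  req#4 t=0ms: ALLOW
  req#5 t=0ms: DENY
  req#6 t=0ms: DENY
  req#7 t=0ms: DENY
  req#8 t=0ms: DENY
  req#9 t=0ms: DENY
  req#10 t=1ms: ALLOW
  req#11 t=1ms: ALLOW
  req#12 t=1ms: ALLOW
  req#13 t=1ms: DENY
  req#14 t=2ms: ALLOW
  req#15 t=2ms: ALLOW
  req#16 t=2ms: ALLOW
  req#17 t=2ms: DENY
  req#18 t=2ms: DENY
  req#19 t=2ms: DENY

Answer: AAAADDDDDAAADAAADDD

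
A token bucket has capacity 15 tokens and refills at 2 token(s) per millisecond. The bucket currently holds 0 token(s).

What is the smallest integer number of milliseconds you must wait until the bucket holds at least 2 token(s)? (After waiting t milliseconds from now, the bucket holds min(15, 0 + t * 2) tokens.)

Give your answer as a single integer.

Need 0 + t * 2 >= 2, so t >= 2/2.
Smallest integer t = ceil(2/2) = 1.

Answer: 1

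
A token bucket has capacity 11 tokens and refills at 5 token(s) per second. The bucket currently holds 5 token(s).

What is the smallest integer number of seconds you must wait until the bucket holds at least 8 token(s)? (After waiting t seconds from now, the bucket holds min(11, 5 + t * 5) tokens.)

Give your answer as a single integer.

Need 5 + t * 5 >= 8, so t >= 3/5.
Smallest integer t = ceil(3/5) = 1.

Answer: 1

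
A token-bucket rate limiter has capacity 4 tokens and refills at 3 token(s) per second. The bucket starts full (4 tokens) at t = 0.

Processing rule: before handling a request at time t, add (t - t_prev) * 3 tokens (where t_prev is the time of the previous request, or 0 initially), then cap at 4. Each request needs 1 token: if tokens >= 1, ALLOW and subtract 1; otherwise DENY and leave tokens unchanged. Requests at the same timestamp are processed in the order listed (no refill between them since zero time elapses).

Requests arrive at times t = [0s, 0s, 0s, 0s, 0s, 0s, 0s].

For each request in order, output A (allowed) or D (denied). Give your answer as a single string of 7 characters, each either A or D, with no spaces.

Answer: AAAADDD

Derivation:
Simulating step by step:
  req#1 t=0s: ALLOW
  req#2 t=0s: ALLOW
  req#3 t=0s: ALLOW
  req#4 t=0s: ALLOW
  req#5 t=0s: DENY
  req#6 t=0s: DENY
  req#7 t=0s: DENY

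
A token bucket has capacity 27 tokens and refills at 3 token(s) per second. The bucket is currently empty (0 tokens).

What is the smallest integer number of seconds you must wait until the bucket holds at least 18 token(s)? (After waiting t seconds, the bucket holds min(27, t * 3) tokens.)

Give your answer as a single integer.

Need t * 3 >= 18, so t >= 18/3.
Smallest integer t = ceil(18/3) = 6.

Answer: 6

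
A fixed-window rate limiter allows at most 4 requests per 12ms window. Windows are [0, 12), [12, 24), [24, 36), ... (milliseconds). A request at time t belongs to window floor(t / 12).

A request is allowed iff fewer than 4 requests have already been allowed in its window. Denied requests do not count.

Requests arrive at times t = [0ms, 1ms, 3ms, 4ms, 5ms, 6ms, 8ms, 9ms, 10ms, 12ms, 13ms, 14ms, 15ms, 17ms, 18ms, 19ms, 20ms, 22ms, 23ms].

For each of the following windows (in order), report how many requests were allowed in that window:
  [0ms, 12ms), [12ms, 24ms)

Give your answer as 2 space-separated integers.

Processing requests:
  req#1 t=0ms (window 0): ALLOW
  req#2 t=1ms (window 0): ALLOW
  req#3 t=3ms (window 0): ALLOW
  req#4 t=4ms (window 0): ALLOW
  req#5 t=5ms (window 0): DENY
  req#6 t=6ms (window 0): DENY
  req#7 t=8ms (window 0): DENY
  req#8 t=9ms (window 0): DENY
  req#9 t=10ms (window 0): DENY
  req#10 t=12ms (window 1): ALLOW
  req#11 t=13ms (window 1): ALLOW
  req#12 t=14ms (window 1): ALLOW
  req#13 t=15ms (window 1): ALLOW
  req#14 t=17ms (window 1): DENY
  req#15 t=18ms (window 1): DENY
  req#16 t=19ms (window 1): DENY
  req#17 t=20ms (window 1): DENY
  req#18 t=22ms (window 1): DENY
  req#19 t=23ms (window 1): DENY

Allowed counts by window: 4 4

Answer: 4 4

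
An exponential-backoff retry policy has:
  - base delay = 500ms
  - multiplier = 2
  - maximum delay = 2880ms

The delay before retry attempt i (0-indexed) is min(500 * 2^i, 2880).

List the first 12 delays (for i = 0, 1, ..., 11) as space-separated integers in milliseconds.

Computing each delay:
  i=0: min(500*2^0, 2880) = 500
  i=1: min(500*2^1, 2880) = 1000
  i=2: min(500*2^2, 2880) = 2000
  i=3: min(500*2^3, 2880) = 2880
  i=4: min(500*2^4, 2880) = 2880
  i=5: min(500*2^5, 2880) = 2880
  i=6: min(500*2^6, 2880) = 2880
  i=7: min(500*2^7, 2880) = 2880
  i=8: min(500*2^8, 2880) = 2880
  i=9: min(500*2^9, 2880) = 2880
  i=10: min(500*2^10, 2880) = 2880
  i=11: min(500*2^11, 2880) = 2880

Answer: 500 1000 2000 2880 2880 2880 2880 2880 2880 2880 2880 2880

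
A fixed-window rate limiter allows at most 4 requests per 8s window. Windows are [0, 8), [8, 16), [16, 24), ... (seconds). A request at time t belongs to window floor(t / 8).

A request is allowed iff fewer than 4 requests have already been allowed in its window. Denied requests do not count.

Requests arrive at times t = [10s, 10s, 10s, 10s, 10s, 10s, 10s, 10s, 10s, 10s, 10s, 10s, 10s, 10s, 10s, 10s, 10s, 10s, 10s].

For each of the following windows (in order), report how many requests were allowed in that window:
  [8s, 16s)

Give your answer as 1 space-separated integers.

Processing requests:
  req#1 t=10s (window 1): ALLOW
  req#2 t=10s (window 1): ALLOW
  req#3 t=10s (window 1): ALLOW
  req#4 t=10s (window 1): ALLOW
  req#5 t=10s (window 1): DENY
  req#6 t=10s (window 1): DENY
  req#7 t=10s (window 1): DENY
  req#8 t=10s (window 1): DENY
  req#9 t=10s (window 1): DENY
  req#10 t=10s (window 1): DENY
  req#11 t=10s (window 1): DENY
  req#12 t=10s (window 1): DENY
  req#13 t=10s (window 1): DENY
  req#14 t=10s (window 1): DENY
  req#15 t=10s (window 1): DENY
  req#16 t=10s (window 1): DENY
  req#17 t=10s (window 1): DENY
  req#18 t=10s (window 1): DENY
  req#19 t=10s (window 1): DENY

Allowed counts by window: 4

Answer: 4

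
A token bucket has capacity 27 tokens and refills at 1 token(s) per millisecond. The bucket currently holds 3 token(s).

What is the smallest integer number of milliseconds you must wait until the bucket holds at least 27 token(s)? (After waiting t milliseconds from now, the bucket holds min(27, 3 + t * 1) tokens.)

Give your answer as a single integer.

Need 3 + t * 1 >= 27, so t >= 24/1.
Smallest integer t = ceil(24/1) = 24.

Answer: 24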